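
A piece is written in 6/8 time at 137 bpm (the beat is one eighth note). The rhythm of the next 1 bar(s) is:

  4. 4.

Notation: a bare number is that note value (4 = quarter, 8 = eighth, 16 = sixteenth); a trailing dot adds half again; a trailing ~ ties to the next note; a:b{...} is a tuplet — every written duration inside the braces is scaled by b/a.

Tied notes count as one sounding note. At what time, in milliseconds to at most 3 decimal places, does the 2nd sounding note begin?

note 2 onset = 3b = 1313.869ms

1. 0.0ms @ 0 + 1313.869ms (3)
2. 1313.869ms @ 3 + 1313.869ms (3)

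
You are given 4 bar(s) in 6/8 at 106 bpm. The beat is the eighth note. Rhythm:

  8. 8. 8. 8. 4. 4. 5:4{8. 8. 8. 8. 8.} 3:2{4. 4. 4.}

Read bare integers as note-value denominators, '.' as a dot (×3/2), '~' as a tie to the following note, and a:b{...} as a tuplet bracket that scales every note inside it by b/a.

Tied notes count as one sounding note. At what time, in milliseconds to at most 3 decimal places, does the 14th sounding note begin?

note 14 onset = 22b = 12452.83ms

1. 0.0ms @ 0 + 849.057ms (3/2)
2. 849.057ms @ 3/2 + 849.057ms (3/2)
3. 1698.113ms @ 3 + 849.057ms (3/2)
4. 2547.17ms @ 9/2 + 849.057ms (3/2)
5. 3396.226ms @ 6 + 1698.113ms (3)
6. 5094.34ms @ 9 + 1698.113ms (3)
7. 6792.453ms @ 12 + 679.245ms (6/5)
8. 7471.698ms @ 66/5 + 679.245ms (6/5)
9. 8150.943ms @ 72/5 + 679.245ms (6/5)
10. 8830.189ms @ 78/5 + 679.245ms (6/5)
11. 9509.434ms @ 84/5 + 679.245ms (6/5)
12. 10188.679ms @ 18 + 1132.075ms (2)
13. 11320.755ms @ 20 + 1132.075ms (2)
14. 12452.83ms @ 22 + 1132.075ms (2)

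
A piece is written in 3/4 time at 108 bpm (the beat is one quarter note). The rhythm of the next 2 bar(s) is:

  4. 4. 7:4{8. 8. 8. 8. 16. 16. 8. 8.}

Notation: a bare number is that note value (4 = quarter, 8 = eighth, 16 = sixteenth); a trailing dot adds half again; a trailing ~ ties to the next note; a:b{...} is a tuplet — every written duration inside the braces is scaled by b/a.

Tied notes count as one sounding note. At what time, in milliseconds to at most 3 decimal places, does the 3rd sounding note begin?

note 3 onset = 3b = 1666.667ms

1. 0.0ms @ 0 + 833.333ms (3/2)
2. 833.333ms @ 3/2 + 833.333ms (3/2)
3. 1666.667ms @ 3 + 238.095ms (3/7)
4. 1904.762ms @ 24/7 + 238.095ms (3/7)
5. 2142.857ms @ 27/7 + 238.095ms (3/7)
6. 2380.952ms @ 30/7 + 238.095ms (3/7)
7. 2619.048ms @ 33/7 + 119.048ms (3/14)
8. 2738.095ms @ 69/14 + 119.048ms (3/14)
9. 2857.143ms @ 36/7 + 238.095ms (3/7)
10. 3095.238ms @ 39/7 + 238.095ms (3/7)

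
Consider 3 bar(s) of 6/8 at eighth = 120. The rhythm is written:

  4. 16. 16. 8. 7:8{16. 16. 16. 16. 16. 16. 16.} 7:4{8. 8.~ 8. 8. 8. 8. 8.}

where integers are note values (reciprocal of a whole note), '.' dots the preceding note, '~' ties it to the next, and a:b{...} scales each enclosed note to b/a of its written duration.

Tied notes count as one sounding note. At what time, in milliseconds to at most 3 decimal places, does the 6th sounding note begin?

note 6 onset = 48/7b = 3428.571ms

1. 0.0ms @ 0 + 1500.0ms (3)
2. 1500.0ms @ 3 + 375.0ms (3/4)
3. 1875.0ms @ 15/4 + 375.0ms (3/4)
4. 2250.0ms @ 9/2 + 750.0ms (3/2)
5. 3000.0ms @ 6 + 428.571ms (6/7)
6. 3428.571ms @ 48/7 + 428.571ms (6/7)
7. 3857.143ms @ 54/7 + 428.571ms (6/7)
8. 4285.714ms @ 60/7 + 428.571ms (6/7)
9. 4714.286ms @ 66/7 + 428.571ms (6/7)
10. 5142.857ms @ 72/7 + 428.571ms (6/7)
11. 5571.429ms @ 78/7 + 428.571ms (6/7)
12. 6000.0ms @ 12 + 428.571ms (6/7)
13. 6428.571ms @ 90/7 + 857.143ms (12/7)
14. 7285.714ms @ 102/7 + 428.571ms (6/7)
15. 7714.286ms @ 108/7 + 428.571ms (6/7)
16. 8142.857ms @ 114/7 + 428.571ms (6/7)
17. 8571.429ms @ 120/7 + 428.571ms (6/7)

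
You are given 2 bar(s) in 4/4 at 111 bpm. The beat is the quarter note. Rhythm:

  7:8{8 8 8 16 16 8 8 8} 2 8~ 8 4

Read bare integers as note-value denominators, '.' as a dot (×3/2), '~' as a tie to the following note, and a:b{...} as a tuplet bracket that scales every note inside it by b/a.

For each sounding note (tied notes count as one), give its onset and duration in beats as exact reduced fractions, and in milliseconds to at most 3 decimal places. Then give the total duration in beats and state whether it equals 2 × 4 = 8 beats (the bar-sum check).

1) 0.0ms=0b +308.88ms=4/7b
2) 308.88ms=4/7b +308.88ms=4/7b
3) 617.761ms=8/7b +308.88ms=4/7b
4) 926.641ms=12/7b +154.44ms=2/7b
5) 1081.081ms=2b +154.44ms=2/7b
6) 1235.521ms=16/7b +308.88ms=4/7b
7) 1544.402ms=20/7b +308.88ms=4/7b
8) 1853.282ms=24/7b +308.88ms=4/7b
9) 2162.162ms=4b +1081.081ms=2b
10) 3243.243ms=6b +540.541ms=1b
11) 3783.784ms=7b +540.541ms=1b
Σ=8b of 8 (111bpm 4/4) — PASS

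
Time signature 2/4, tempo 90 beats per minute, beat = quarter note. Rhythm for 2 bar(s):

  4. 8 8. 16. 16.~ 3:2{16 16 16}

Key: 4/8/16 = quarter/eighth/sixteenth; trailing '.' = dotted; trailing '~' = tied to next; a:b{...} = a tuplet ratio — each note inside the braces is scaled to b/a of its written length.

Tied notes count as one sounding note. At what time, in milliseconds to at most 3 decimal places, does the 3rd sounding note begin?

note 3 onset = 2b = 1333.333ms

1. 0.0ms @ 0 + 1000.0ms (3/2)
2. 1000.0ms @ 3/2 + 333.333ms (1/2)
3. 1333.333ms @ 2 + 500.0ms (3/4)
4. 1833.333ms @ 11/4 + 250.0ms (3/8)
5. 2083.333ms @ 25/8 + 361.111ms (13/24)
6. 2444.444ms @ 11/3 + 111.111ms (1/6)
7. 2555.556ms @ 23/6 + 111.111ms (1/6)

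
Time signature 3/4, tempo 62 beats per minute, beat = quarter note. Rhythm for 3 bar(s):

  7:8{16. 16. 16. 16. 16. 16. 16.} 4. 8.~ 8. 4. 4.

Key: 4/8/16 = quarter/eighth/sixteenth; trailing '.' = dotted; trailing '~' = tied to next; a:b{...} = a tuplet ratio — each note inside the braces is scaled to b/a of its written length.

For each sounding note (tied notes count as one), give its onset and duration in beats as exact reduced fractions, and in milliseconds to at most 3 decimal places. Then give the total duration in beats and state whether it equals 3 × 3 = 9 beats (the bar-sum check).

1) 0.0ms=0b +414.747ms=3/7b
2) 414.747ms=3/7b +414.747ms=3/7b
3) 829.493ms=6/7b +414.747ms=3/7b
4) 1244.24ms=9/7b +414.747ms=3/7b
5) 1658.986ms=12/7b +414.747ms=3/7b
6) 2073.733ms=15/7b +414.747ms=3/7b
7) 2488.479ms=18/7b +414.747ms=3/7b
8) 2903.226ms=3b +1451.613ms=3/2b
9) 4354.839ms=9/2b +1451.613ms=3/2b
10) 5806.452ms=6b +1451.613ms=3/2b
11) 7258.065ms=15/2b +1451.613ms=3/2b
Σ=9b of 9 (62bpm 3/4) — PASS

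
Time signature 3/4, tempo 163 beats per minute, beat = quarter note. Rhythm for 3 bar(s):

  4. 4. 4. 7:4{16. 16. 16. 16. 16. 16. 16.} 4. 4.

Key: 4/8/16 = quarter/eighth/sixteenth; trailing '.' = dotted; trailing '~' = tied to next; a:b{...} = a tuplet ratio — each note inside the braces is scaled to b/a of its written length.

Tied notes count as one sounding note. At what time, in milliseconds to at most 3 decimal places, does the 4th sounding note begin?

1. 0.0ms @ 0 + 552.147ms (3/2)
2. 552.147ms @ 3/2 + 552.147ms (3/2)
3. 1104.294ms @ 3 + 552.147ms (3/2)
4. 1656.442ms @ 9/2 + 78.878ms (3/14)
5. 1735.32ms @ 33/7 + 78.878ms (3/14)
6. 1814.198ms @ 69/14 + 78.878ms (3/14)
7. 1893.076ms @ 36/7 + 78.878ms (3/14)
8. 1971.954ms @ 75/14 + 78.878ms (3/14)
9. 2050.833ms @ 39/7 + 78.878ms (3/14)
10. 2129.711ms @ 81/14 + 78.878ms (3/14)
11. 2208.589ms @ 6 + 552.147ms (3/2)
12. 2760.736ms @ 15/2 + 552.147ms (3/2)

note 4 onset = 9/2b = 1656.442ms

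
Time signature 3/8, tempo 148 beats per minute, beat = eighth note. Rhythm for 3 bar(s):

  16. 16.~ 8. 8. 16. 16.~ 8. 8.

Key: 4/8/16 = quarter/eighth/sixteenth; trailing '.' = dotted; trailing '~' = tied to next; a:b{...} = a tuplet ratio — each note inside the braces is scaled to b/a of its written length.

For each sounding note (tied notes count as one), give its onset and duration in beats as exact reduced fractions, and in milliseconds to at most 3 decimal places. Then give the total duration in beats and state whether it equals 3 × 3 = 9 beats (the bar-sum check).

1) 0.0ms=0b +304.054ms=3/4b
2) 304.054ms=3/4b +912.162ms=9/4b
3) 1216.216ms=3b +608.108ms=3/2b
4) 1824.324ms=9/2b +304.054ms=3/4b
5) 2128.378ms=21/4b +912.162ms=9/4b
6) 3040.541ms=15/2b +608.108ms=3/2b
Σ=9b of 9 (148bpm 3/8) — PASS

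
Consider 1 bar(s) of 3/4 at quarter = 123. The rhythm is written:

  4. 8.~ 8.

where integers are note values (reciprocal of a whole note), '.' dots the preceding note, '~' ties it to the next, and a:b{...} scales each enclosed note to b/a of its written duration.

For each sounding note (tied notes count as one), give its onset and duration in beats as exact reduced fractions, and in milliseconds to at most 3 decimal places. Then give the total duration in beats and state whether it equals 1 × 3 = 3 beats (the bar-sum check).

1) 0.0ms=0b +731.707ms=3/2b
2) 731.707ms=3/2b +731.707ms=3/2b
Σ=3b of 3 (123bpm 3/4) — PASS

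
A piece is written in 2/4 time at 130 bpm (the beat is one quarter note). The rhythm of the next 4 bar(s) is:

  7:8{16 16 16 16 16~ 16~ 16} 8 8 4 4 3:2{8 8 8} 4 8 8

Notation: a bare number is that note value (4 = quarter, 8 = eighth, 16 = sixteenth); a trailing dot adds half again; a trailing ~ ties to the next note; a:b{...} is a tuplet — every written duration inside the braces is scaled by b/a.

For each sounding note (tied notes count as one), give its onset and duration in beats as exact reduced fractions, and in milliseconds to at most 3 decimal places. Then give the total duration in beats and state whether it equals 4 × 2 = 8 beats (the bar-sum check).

1) 0.0ms=0b +131.868ms=2/7b
2) 131.868ms=2/7b +131.868ms=2/7b
3) 263.736ms=4/7b +131.868ms=2/7b
4) 395.604ms=6/7b +131.868ms=2/7b
5) 527.473ms=8/7b +395.604ms=6/7b
6) 923.077ms=2b +230.769ms=1/2b
7) 1153.846ms=5/2b +230.769ms=1/2b
8) 1384.615ms=3b +461.538ms=1b
9) 1846.154ms=4b +461.538ms=1b
10) 2307.692ms=5b +153.846ms=1/3b
11) 2461.538ms=16/3b +153.846ms=1/3b
12) 2615.385ms=17/3b +153.846ms=1/3b
13) 2769.231ms=6b +461.538ms=1b
14) 3230.769ms=7b +230.769ms=1/2b
15) 3461.538ms=15/2b +230.769ms=1/2b
Σ=8b of 8 (130bpm 2/4) — PASS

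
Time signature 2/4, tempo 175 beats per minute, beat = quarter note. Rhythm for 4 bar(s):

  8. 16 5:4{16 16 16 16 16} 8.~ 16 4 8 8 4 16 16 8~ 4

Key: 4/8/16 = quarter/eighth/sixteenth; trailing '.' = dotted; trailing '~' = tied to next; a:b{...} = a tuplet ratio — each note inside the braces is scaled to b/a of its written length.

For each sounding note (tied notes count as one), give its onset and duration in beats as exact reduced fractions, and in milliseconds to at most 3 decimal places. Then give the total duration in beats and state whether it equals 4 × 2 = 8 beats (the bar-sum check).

1) 0.0ms=0b +257.143ms=3/4b
2) 257.143ms=3/4b +85.714ms=1/4b
3) 342.857ms=1b +68.571ms=1/5b
4) 411.429ms=6/5b +68.571ms=1/5b
5) 480.0ms=7/5b +68.571ms=1/5b
6) 548.571ms=8/5b +68.571ms=1/5b
7) 617.143ms=9/5b +68.571ms=1/5b
8) 685.714ms=2b +342.857ms=1b
9) 1028.571ms=3b +342.857ms=1b
10) 1371.429ms=4b +171.429ms=1/2b
11) 1542.857ms=9/2b +171.429ms=1/2b
12) 1714.286ms=5b +342.857ms=1b
13) 2057.143ms=6b +85.714ms=1/4b
14) 2142.857ms=25/4b +85.714ms=1/4b
15) 2228.571ms=13/2b +514.286ms=3/2b
Σ=8b of 8 (175bpm 2/4) — PASS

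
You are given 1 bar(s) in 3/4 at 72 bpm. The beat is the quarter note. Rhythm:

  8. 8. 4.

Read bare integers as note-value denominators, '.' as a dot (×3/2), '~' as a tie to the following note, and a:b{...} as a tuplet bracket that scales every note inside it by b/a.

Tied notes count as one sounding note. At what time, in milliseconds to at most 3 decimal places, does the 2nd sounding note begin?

note 2 onset = 3/4b = 625.0ms

1. 0.0ms @ 0 + 625.0ms (3/4)
2. 625.0ms @ 3/4 + 625.0ms (3/4)
3. 1250.0ms @ 3/2 + 1250.0ms (3/2)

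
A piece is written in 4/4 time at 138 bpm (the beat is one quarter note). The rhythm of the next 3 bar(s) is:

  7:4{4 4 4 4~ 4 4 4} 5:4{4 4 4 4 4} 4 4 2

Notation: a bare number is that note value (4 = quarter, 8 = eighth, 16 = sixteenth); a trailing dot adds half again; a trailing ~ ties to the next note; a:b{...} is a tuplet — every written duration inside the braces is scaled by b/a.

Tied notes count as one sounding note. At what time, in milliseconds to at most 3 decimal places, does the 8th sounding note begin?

note 8 onset = 24/5b = 2086.957ms

1. 0.0ms @ 0 + 248.447ms (4/7)
2. 248.447ms @ 4/7 + 248.447ms (4/7)
3. 496.894ms @ 8/7 + 248.447ms (4/7)
4. 745.342ms @ 12/7 + 496.894ms (8/7)
5. 1242.236ms @ 20/7 + 248.447ms (4/7)
6. 1490.683ms @ 24/7 + 248.447ms (4/7)
7. 1739.13ms @ 4 + 347.826ms (4/5)
8. 2086.957ms @ 24/5 + 347.826ms (4/5)
9. 2434.783ms @ 28/5 + 347.826ms (4/5)
10. 2782.609ms @ 32/5 + 347.826ms (4/5)
11. 3130.435ms @ 36/5 + 347.826ms (4/5)
12. 3478.261ms @ 8 + 434.783ms (1)
13. 3913.043ms @ 9 + 434.783ms (1)
14. 4347.826ms @ 10 + 869.565ms (2)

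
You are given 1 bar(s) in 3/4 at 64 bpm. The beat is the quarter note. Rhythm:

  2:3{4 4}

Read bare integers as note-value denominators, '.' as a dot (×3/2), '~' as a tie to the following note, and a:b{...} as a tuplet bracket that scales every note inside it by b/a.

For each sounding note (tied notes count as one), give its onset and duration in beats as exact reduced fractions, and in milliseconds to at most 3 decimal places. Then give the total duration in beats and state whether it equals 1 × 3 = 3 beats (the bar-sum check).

1) 0.0ms=0b +1406.25ms=3/2b
2) 1406.25ms=3/2b +1406.25ms=3/2b
Σ=3b of 3 (64bpm 3/4) — PASS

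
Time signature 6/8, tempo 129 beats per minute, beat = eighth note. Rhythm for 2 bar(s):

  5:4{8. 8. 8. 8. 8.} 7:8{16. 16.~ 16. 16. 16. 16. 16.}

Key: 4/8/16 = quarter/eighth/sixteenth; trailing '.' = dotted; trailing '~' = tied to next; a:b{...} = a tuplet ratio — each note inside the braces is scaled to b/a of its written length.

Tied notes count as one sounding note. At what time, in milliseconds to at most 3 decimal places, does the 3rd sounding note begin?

1. 0.0ms @ 0 + 558.14ms (6/5)
2. 558.14ms @ 6/5 + 558.14ms (6/5)
3. 1116.279ms @ 12/5 + 558.14ms (6/5)
4. 1674.419ms @ 18/5 + 558.14ms (6/5)
5. 2232.558ms @ 24/5 + 558.14ms (6/5)
6. 2790.698ms @ 6 + 398.671ms (6/7)
7. 3189.369ms @ 48/7 + 797.342ms (12/7)
8. 3986.711ms @ 60/7 + 398.671ms (6/7)
9. 4385.382ms @ 66/7 + 398.671ms (6/7)
10. 4784.053ms @ 72/7 + 398.671ms (6/7)
11. 5182.724ms @ 78/7 + 398.671ms (6/7)

note 3 onset = 12/5b = 1116.279ms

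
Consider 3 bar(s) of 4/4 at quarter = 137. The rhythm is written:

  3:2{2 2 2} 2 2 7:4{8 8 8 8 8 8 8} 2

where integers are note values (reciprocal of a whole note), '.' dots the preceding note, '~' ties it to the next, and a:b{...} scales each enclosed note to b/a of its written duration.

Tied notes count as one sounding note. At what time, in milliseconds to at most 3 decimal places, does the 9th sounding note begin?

1. 0.0ms @ 0 + 583.942ms (4/3)
2. 583.942ms @ 4/3 + 583.942ms (4/3)
3. 1167.883ms @ 8/3 + 583.942ms (4/3)
4. 1751.825ms @ 4 + 875.912ms (2)
5. 2627.737ms @ 6 + 875.912ms (2)
6. 3503.65ms @ 8 + 125.13ms (2/7)
7. 3628.78ms @ 58/7 + 125.13ms (2/7)
8. 3753.91ms @ 60/7 + 125.13ms (2/7)
9. 3879.041ms @ 62/7 + 125.13ms (2/7)
10. 4004.171ms @ 64/7 + 125.13ms (2/7)
11. 4129.301ms @ 66/7 + 125.13ms (2/7)
12. 4254.432ms @ 68/7 + 125.13ms (2/7)
13. 4379.562ms @ 10 + 875.912ms (2)

note 9 onset = 62/7b = 3879.041ms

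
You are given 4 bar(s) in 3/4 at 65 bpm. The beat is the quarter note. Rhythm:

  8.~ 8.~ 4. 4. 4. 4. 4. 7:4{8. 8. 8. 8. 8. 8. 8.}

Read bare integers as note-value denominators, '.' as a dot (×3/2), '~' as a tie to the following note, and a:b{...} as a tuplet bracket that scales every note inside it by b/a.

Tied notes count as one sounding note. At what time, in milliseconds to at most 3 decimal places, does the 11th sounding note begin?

1. 0.0ms @ 0 + 2769.231ms (3)
2. 2769.231ms @ 3 + 1384.615ms (3/2)
3. 4153.846ms @ 9/2 + 1384.615ms (3/2)
4. 5538.462ms @ 6 + 1384.615ms (3/2)
5. 6923.077ms @ 15/2 + 1384.615ms (3/2)
6. 8307.692ms @ 9 + 395.604ms (3/7)
7. 8703.297ms @ 66/7 + 395.604ms (3/7)
8. 9098.901ms @ 69/7 + 395.604ms (3/7)
9. 9494.505ms @ 72/7 + 395.604ms (3/7)
10. 9890.11ms @ 75/7 + 395.604ms (3/7)
11. 10285.714ms @ 78/7 + 395.604ms (3/7)
12. 10681.319ms @ 81/7 + 395.604ms (3/7)

note 11 onset = 78/7b = 10285.714ms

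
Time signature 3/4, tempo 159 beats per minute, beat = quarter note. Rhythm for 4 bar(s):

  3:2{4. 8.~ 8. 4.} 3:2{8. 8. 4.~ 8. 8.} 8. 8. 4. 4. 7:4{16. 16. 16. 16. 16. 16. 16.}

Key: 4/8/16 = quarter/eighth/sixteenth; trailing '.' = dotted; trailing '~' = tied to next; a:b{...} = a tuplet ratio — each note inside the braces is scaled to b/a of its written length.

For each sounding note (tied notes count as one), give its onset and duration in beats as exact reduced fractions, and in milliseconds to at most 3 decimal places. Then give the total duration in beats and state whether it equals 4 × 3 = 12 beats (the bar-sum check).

1) 0.0ms=0b +377.358ms=1b
2) 377.358ms=1b +377.358ms=1b
3) 754.717ms=2b +377.358ms=1b
4) 1132.075ms=3b +188.679ms=1/2b
5) 1320.755ms=7/2b +188.679ms=1/2b
6) 1509.434ms=4b +566.038ms=3/2b
7) 2075.472ms=11/2b +188.679ms=1/2b
8) 2264.151ms=6b +283.019ms=3/4b
9) 2547.17ms=27/4b +283.019ms=3/4b
10) 2830.189ms=15/2b +566.038ms=3/2b
11) 3396.226ms=9b +566.038ms=3/2b
12) 3962.264ms=21/2b +80.863ms=3/14b
13) 4043.127ms=75/7b +80.863ms=3/14b
14) 4123.989ms=153/14b +80.863ms=3/14b
15) 4204.852ms=78/7b +80.863ms=3/14b
16) 4285.714ms=159/14b +80.863ms=3/14b
17) 4366.577ms=81/7b +80.863ms=3/14b
18) 4447.439ms=165/14b +80.863ms=3/14b
Σ=12b of 12 (159bpm 3/4) — PASS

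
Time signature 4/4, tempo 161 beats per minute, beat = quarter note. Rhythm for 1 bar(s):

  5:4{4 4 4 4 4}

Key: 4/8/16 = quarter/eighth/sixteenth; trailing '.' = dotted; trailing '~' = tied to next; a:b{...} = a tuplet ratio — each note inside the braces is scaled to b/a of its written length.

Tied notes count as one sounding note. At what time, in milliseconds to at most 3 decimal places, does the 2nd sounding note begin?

note 2 onset = 4/5b = 298.137ms

1. 0.0ms @ 0 + 298.137ms (4/5)
2. 298.137ms @ 4/5 + 298.137ms (4/5)
3. 596.273ms @ 8/5 + 298.137ms (4/5)
4. 894.41ms @ 12/5 + 298.137ms (4/5)
5. 1192.547ms @ 16/5 + 298.137ms (4/5)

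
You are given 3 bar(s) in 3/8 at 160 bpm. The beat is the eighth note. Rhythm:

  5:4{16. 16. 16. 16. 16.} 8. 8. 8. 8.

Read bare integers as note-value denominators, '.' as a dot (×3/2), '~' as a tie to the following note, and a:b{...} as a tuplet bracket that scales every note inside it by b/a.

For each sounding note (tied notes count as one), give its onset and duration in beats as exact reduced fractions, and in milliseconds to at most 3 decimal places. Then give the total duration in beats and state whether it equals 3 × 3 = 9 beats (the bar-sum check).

1) 0.0ms=0b +225.0ms=3/5b
2) 225.0ms=3/5b +225.0ms=3/5b
3) 450.0ms=6/5b +225.0ms=3/5b
4) 675.0ms=9/5b +225.0ms=3/5b
5) 900.0ms=12/5b +225.0ms=3/5b
6) 1125.0ms=3b +562.5ms=3/2b
7) 1687.5ms=9/2b +562.5ms=3/2b
8) 2250.0ms=6b +562.5ms=3/2b
9) 2812.5ms=15/2b +562.5ms=3/2b
Σ=9b of 9 (160bpm 3/8) — PASS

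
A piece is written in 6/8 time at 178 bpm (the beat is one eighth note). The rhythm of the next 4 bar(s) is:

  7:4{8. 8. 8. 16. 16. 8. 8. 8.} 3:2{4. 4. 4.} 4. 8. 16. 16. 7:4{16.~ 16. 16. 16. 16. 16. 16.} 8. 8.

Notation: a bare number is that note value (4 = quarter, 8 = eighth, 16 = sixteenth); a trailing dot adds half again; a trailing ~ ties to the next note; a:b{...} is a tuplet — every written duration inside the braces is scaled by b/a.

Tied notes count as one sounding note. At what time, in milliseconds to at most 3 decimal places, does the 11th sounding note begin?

note 11 onset = 10b = 3370.787ms

1. 0.0ms @ 0 + 288.925ms (6/7)
2. 288.925ms @ 6/7 + 288.925ms (6/7)
3. 577.849ms @ 12/7 + 288.925ms (6/7)
4. 866.774ms @ 18/7 + 144.462ms (3/7)
5. 1011.236ms @ 3 + 144.462ms (3/7)
6. 1155.698ms @ 24/7 + 288.925ms (6/7)
7. 1444.623ms @ 30/7 + 288.925ms (6/7)
8. 1733.547ms @ 36/7 + 288.925ms (6/7)
9. 2022.472ms @ 6 + 674.157ms (2)
10. 2696.629ms @ 8 + 674.157ms (2)
11. 3370.787ms @ 10 + 674.157ms (2)
12. 4044.944ms @ 12 + 1011.236ms (3)
13. 5056.18ms @ 15 + 505.618ms (3/2)
14. 5561.798ms @ 33/2 + 252.809ms (3/4)
15. 5814.607ms @ 69/4 + 252.809ms (3/4)
16. 6067.416ms @ 18 + 288.925ms (6/7)
17. 6356.34ms @ 132/7 + 144.462ms (3/7)
18. 6500.803ms @ 135/7 + 144.462ms (3/7)
19. 6645.265ms @ 138/7 + 144.462ms (3/7)
20. 6789.727ms @ 141/7 + 144.462ms (3/7)
21. 6934.189ms @ 144/7 + 144.462ms (3/7)
22. 7078.652ms @ 21 + 505.618ms (3/2)
23. 7584.27ms @ 45/2 + 505.618ms (3/2)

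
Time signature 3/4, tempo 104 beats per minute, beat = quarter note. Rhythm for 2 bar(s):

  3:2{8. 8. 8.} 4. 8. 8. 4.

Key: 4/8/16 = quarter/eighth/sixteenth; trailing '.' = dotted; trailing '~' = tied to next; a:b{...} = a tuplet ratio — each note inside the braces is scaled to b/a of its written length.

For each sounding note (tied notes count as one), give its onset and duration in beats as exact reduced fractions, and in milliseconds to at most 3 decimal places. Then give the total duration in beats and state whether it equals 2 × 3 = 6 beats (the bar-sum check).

1) 0.0ms=0b +288.462ms=1/2b
2) 288.462ms=1/2b +288.462ms=1/2b
3) 576.923ms=1b +288.462ms=1/2b
4) 865.385ms=3/2b +865.385ms=3/2b
5) 1730.769ms=3b +432.692ms=3/4b
6) 2163.462ms=15/4b +432.692ms=3/4b
7) 2596.154ms=9/2b +865.385ms=3/2b
Σ=6b of 6 (104bpm 3/4) — PASS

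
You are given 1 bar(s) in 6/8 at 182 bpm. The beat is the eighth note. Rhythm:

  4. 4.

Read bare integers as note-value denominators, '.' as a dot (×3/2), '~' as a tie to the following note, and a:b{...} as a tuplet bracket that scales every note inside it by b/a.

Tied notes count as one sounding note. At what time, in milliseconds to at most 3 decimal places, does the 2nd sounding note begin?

note 2 onset = 3b = 989.011ms

1. 0.0ms @ 0 + 989.011ms (3)
2. 989.011ms @ 3 + 989.011ms (3)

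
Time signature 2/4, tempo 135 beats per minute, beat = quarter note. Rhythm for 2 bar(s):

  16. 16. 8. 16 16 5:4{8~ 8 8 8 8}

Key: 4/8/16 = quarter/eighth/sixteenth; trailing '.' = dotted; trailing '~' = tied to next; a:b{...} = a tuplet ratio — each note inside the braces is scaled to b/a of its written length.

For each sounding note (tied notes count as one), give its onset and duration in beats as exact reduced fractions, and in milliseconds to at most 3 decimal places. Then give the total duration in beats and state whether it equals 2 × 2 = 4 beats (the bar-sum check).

1) 0.0ms=0b +166.667ms=3/8b
2) 166.667ms=3/8b +166.667ms=3/8b
3) 333.333ms=3/4b +333.333ms=3/4b
4) 666.667ms=3/2b +111.111ms=1/4b
5) 777.778ms=7/4b +111.111ms=1/4b
6) 888.889ms=2b +355.556ms=4/5b
7) 1244.444ms=14/5b +177.778ms=2/5b
8) 1422.222ms=16/5b +177.778ms=2/5b
9) 1600.0ms=18/5b +177.778ms=2/5b
Σ=4b of 4 (135bpm 2/4) — PASS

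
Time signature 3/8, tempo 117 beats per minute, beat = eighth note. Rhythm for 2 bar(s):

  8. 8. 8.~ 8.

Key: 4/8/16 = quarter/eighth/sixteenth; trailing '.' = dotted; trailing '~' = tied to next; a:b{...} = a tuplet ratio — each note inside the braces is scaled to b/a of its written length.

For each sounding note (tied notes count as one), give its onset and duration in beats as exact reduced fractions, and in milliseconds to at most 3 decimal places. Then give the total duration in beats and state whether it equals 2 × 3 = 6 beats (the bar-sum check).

1) 0.0ms=0b +769.231ms=3/2b
2) 769.231ms=3/2b +769.231ms=3/2b
3) 1538.462ms=3b +1538.462ms=3b
Σ=6b of 6 (117bpm 3/8) — PASS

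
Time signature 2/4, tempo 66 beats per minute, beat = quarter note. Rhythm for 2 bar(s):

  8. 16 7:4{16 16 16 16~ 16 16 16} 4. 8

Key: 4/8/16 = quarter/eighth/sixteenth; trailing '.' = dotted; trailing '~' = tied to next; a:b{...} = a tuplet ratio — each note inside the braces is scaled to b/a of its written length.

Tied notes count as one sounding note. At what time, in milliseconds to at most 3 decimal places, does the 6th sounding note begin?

note 6 onset = 10/7b = 1298.701ms

1. 0.0ms @ 0 + 681.818ms (3/4)
2. 681.818ms @ 3/4 + 227.273ms (1/4)
3. 909.091ms @ 1 + 129.87ms (1/7)
4. 1038.961ms @ 8/7 + 129.87ms (1/7)
5. 1168.831ms @ 9/7 + 129.87ms (1/7)
6. 1298.701ms @ 10/7 + 259.74ms (2/7)
7. 1558.442ms @ 12/7 + 129.87ms (1/7)
8. 1688.312ms @ 13/7 + 129.87ms (1/7)
9. 1818.182ms @ 2 + 1363.636ms (3/2)
10. 3181.818ms @ 7/2 + 454.545ms (1/2)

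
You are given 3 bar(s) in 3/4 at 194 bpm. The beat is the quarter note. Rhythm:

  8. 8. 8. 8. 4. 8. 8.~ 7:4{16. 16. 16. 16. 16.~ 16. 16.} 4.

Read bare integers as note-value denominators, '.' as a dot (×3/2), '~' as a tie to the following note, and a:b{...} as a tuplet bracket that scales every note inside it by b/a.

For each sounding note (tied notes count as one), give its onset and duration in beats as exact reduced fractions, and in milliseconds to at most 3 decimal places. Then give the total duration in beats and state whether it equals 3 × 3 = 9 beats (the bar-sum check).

1) 0.0ms=0b +231.959ms=3/4b
2) 231.959ms=3/4b +231.959ms=3/4b
3) 463.918ms=3/2b +231.959ms=3/4b
4) 695.876ms=9/4b +231.959ms=3/4b
5) 927.835ms=3b +463.918ms=3/2b
6) 1391.753ms=9/2b +231.959ms=3/4b
7) 1623.711ms=21/4b +298.233ms=27/28b
8) 1921.944ms=87/14b +66.274ms=3/14b
9) 1988.218ms=45/7b +66.274ms=3/14b
10) 2054.492ms=93/14b +66.274ms=3/14b
11) 2120.766ms=48/7b +132.548ms=3/7b
12) 2253.314ms=51/7b +66.274ms=3/14b
13) 2319.588ms=15/2b +463.918ms=3/2b
Σ=9b of 9 (194bpm 3/4) — PASS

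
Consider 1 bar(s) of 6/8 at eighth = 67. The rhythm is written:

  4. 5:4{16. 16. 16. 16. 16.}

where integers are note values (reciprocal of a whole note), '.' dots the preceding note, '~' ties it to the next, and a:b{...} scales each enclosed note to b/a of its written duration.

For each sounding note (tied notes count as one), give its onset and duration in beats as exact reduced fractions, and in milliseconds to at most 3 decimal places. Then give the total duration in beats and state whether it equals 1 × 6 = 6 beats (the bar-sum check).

1) 0.0ms=0b +2686.567ms=3b
2) 2686.567ms=3b +537.313ms=3/5b
3) 3223.881ms=18/5b +537.313ms=3/5b
4) 3761.194ms=21/5b +537.313ms=3/5b
5) 4298.507ms=24/5b +537.313ms=3/5b
6) 4835.821ms=27/5b +537.313ms=3/5b
Σ=6b of 6 (67bpm 6/8) — PASS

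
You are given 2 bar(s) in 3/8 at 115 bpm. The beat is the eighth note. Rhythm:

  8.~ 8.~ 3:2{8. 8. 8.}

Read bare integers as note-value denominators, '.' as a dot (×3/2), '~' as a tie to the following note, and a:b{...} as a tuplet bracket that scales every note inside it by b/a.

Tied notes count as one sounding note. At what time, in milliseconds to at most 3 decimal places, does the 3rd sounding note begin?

note 3 onset = 5b = 2608.696ms

1. 0.0ms @ 0 + 2086.957ms (4)
2. 2086.957ms @ 4 + 521.739ms (1)
3. 2608.696ms @ 5 + 521.739ms (1)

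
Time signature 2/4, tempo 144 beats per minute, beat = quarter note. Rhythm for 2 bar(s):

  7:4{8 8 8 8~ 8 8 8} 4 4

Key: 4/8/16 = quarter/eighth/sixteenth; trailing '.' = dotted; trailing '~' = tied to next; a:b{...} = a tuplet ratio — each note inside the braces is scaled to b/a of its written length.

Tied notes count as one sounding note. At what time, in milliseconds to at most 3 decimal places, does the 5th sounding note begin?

note 5 onset = 10/7b = 595.238ms

1. 0.0ms @ 0 + 119.048ms (2/7)
2. 119.048ms @ 2/7 + 119.048ms (2/7)
3. 238.095ms @ 4/7 + 119.048ms (2/7)
4. 357.143ms @ 6/7 + 238.095ms (4/7)
5. 595.238ms @ 10/7 + 119.048ms (2/7)
6. 714.286ms @ 12/7 + 119.048ms (2/7)
7. 833.333ms @ 2 + 416.667ms (1)
8. 1250.0ms @ 3 + 416.667ms (1)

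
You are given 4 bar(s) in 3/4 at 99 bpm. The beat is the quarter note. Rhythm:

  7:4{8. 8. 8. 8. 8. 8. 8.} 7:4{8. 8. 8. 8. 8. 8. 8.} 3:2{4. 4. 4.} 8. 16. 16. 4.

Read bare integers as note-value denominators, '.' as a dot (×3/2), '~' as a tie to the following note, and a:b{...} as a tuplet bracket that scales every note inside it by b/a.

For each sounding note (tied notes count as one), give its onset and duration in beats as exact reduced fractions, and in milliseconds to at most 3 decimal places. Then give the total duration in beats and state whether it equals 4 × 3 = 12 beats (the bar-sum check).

1) 0.0ms=0b +259.74ms=3/7b
2) 259.74ms=3/7b +259.74ms=3/7b
3) 519.481ms=6/7b +259.74ms=3/7b
4) 779.221ms=9/7b +259.74ms=3/7b
5) 1038.961ms=12/7b +259.74ms=3/7b
6) 1298.701ms=15/7b +259.74ms=3/7b
7) 1558.442ms=18/7b +259.74ms=3/7b
8) 1818.182ms=3b +259.74ms=3/7b
9) 2077.922ms=24/7b +259.74ms=3/7b
10) 2337.662ms=27/7b +259.74ms=3/7b
11) 2597.403ms=30/7b +259.74ms=3/7b
12) 2857.143ms=33/7b +259.74ms=3/7b
13) 3116.883ms=36/7b +259.74ms=3/7b
14) 3376.623ms=39/7b +259.74ms=3/7b
15) 3636.364ms=6b +606.061ms=1b
16) 4242.424ms=7b +606.061ms=1b
17) 4848.485ms=8b +606.061ms=1b
18) 5454.545ms=9b +454.545ms=3/4b
19) 5909.091ms=39/4b +227.273ms=3/8b
20) 6136.364ms=81/8b +227.273ms=3/8b
21) 6363.636ms=21/2b +909.091ms=3/2b
Σ=12b of 12 (99bpm 3/4) — PASS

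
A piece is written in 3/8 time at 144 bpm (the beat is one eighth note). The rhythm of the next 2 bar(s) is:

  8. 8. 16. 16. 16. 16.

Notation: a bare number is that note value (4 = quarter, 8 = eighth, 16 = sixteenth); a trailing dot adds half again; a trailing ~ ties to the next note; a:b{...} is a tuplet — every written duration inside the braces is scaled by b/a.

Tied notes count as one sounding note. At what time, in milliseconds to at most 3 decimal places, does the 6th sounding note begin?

note 6 onset = 21/4b = 2187.5ms

1. 0.0ms @ 0 + 625.0ms (3/2)
2. 625.0ms @ 3/2 + 625.0ms (3/2)
3. 1250.0ms @ 3 + 312.5ms (3/4)
4. 1562.5ms @ 15/4 + 312.5ms (3/4)
5. 1875.0ms @ 9/2 + 312.5ms (3/4)
6. 2187.5ms @ 21/4 + 312.5ms (3/4)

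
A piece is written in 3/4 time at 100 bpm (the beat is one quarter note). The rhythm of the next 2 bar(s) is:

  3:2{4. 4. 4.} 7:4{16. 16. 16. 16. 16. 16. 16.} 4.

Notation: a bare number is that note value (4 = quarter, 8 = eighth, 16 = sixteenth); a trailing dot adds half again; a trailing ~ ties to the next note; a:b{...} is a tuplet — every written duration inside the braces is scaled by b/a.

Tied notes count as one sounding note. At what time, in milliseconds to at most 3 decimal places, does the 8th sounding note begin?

1. 0.0ms @ 0 + 600.0ms (1)
2. 600.0ms @ 1 + 600.0ms (1)
3. 1200.0ms @ 2 + 600.0ms (1)
4. 1800.0ms @ 3 + 128.571ms (3/14)
5. 1928.571ms @ 45/14 + 128.571ms (3/14)
6. 2057.143ms @ 24/7 + 128.571ms (3/14)
7. 2185.714ms @ 51/14 + 128.571ms (3/14)
8. 2314.286ms @ 27/7 + 128.571ms (3/14)
9. 2442.857ms @ 57/14 + 128.571ms (3/14)
10. 2571.429ms @ 30/7 + 128.571ms (3/14)
11. 2700.0ms @ 9/2 + 900.0ms (3/2)

note 8 onset = 27/7b = 2314.286ms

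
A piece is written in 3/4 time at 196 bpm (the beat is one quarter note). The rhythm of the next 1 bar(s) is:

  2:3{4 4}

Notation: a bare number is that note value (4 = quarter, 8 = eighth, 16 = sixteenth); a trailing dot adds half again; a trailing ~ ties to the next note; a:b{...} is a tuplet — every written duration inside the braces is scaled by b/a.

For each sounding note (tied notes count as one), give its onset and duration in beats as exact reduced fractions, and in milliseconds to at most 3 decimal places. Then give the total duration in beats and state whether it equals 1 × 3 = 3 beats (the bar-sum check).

1) 0.0ms=0b +459.184ms=3/2b
2) 459.184ms=3/2b +459.184ms=3/2b
Σ=3b of 3 (196bpm 3/4) — PASS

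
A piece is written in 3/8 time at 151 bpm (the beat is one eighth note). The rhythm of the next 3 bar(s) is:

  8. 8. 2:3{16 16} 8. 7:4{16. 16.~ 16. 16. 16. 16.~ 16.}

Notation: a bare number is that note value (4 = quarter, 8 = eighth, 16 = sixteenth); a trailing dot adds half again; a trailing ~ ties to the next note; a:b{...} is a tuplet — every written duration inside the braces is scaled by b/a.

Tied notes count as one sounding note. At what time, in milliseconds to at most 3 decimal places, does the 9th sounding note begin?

note 9 onset = 54/7b = 3065.279ms

1. 0.0ms @ 0 + 596.026ms (3/2)
2. 596.026ms @ 3/2 + 596.026ms (3/2)
3. 1192.053ms @ 3 + 298.013ms (3/4)
4. 1490.066ms @ 15/4 + 298.013ms (3/4)
5. 1788.079ms @ 9/2 + 596.026ms (3/2)
6. 2384.106ms @ 6 + 170.293ms (3/7)
7. 2554.399ms @ 45/7 + 340.587ms (6/7)
8. 2894.986ms @ 51/7 + 170.293ms (3/7)
9. 3065.279ms @ 54/7 + 170.293ms (3/7)
10. 3235.572ms @ 57/7 + 340.587ms (6/7)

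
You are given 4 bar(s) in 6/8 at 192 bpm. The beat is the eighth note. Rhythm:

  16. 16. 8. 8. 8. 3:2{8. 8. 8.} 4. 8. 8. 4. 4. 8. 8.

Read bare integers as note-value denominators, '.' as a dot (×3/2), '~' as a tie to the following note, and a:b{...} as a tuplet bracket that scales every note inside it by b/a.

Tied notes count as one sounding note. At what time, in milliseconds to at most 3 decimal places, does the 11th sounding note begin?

note 11 onset = 27/2b = 4218.75ms

1. 0.0ms @ 0 + 234.375ms (3/4)
2. 234.375ms @ 3/4 + 234.375ms (3/4)
3. 468.75ms @ 3/2 + 468.75ms (3/2)
4. 937.5ms @ 3 + 468.75ms (3/2)
5. 1406.25ms @ 9/2 + 468.75ms (3/2)
6. 1875.0ms @ 6 + 312.5ms (1)
7. 2187.5ms @ 7 + 312.5ms (1)
8. 2500.0ms @ 8 + 312.5ms (1)
9. 2812.5ms @ 9 + 937.5ms (3)
10. 3750.0ms @ 12 + 468.75ms (3/2)
11. 4218.75ms @ 27/2 + 468.75ms (3/2)
12. 4687.5ms @ 15 + 937.5ms (3)
13. 5625.0ms @ 18 + 937.5ms (3)
14. 6562.5ms @ 21 + 468.75ms (3/2)
15. 7031.25ms @ 45/2 + 468.75ms (3/2)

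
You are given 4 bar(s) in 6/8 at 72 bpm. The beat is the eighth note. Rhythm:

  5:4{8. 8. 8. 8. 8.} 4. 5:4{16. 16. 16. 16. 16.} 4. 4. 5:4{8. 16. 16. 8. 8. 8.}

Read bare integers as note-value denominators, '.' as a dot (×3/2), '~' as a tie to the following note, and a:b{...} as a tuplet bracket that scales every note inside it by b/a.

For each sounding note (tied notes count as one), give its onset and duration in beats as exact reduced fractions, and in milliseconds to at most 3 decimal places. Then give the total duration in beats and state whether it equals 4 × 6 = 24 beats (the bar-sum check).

1) 0.0ms=0b +1000.0ms=6/5b
2) 1000.0ms=6/5b +1000.0ms=6/5b
3) 2000.0ms=12/5b +1000.0ms=6/5b
4) 3000.0ms=18/5b +1000.0ms=6/5b
5) 4000.0ms=24/5b +1000.0ms=6/5b
6) 5000.0ms=6b +2500.0ms=3b
7) 7500.0ms=9b +500.0ms=3/5b
8) 8000.0ms=48/5b +500.0ms=3/5b
9) 8500.0ms=51/5b +500.0ms=3/5b
10) 9000.0ms=54/5b +500.0ms=3/5b
11) 9500.0ms=57/5b +500.0ms=3/5b
12) 10000.0ms=12b +2500.0ms=3b
13) 12500.0ms=15b +2500.0ms=3b
14) 15000.0ms=18b +1000.0ms=6/5b
15) 16000.0ms=96/5b +500.0ms=3/5b
16) 16500.0ms=99/5b +500.0ms=3/5b
17) 17000.0ms=102/5b +1000.0ms=6/5b
18) 18000.0ms=108/5b +1000.0ms=6/5b
19) 19000.0ms=114/5b +1000.0ms=6/5b
Σ=24b of 24 (72bpm 6/8) — PASS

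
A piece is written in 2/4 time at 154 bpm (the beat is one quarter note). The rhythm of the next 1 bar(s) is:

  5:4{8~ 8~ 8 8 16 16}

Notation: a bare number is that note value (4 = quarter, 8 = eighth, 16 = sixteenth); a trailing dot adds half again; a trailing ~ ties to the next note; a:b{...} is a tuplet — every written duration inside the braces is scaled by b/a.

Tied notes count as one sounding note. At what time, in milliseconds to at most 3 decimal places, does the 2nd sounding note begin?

note 2 onset = 6/5b = 467.532ms

1. 0.0ms @ 0 + 467.532ms (6/5)
2. 467.532ms @ 6/5 + 155.844ms (2/5)
3. 623.377ms @ 8/5 + 77.922ms (1/5)
4. 701.299ms @ 9/5 + 77.922ms (1/5)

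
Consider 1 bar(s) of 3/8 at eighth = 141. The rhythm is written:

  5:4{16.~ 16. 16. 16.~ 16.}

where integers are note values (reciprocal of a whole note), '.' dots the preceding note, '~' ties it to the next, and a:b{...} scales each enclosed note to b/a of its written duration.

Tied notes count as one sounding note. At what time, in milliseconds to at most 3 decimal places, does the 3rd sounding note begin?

1. 0.0ms @ 0 + 510.638ms (6/5)
2. 510.638ms @ 6/5 + 255.319ms (3/5)
3. 765.957ms @ 9/5 + 510.638ms (6/5)

note 3 onset = 9/5b = 765.957ms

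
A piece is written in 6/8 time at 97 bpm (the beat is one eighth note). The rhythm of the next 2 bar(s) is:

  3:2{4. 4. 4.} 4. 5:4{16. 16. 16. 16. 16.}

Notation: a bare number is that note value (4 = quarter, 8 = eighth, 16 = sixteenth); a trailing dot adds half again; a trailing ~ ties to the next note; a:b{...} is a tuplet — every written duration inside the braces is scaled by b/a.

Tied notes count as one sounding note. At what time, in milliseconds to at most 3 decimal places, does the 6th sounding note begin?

note 6 onset = 48/5b = 5938.144ms

1. 0.0ms @ 0 + 1237.113ms (2)
2. 1237.113ms @ 2 + 1237.113ms (2)
3. 2474.227ms @ 4 + 1237.113ms (2)
4. 3711.34ms @ 6 + 1855.67ms (3)
5. 5567.01ms @ 9 + 371.134ms (3/5)
6. 5938.144ms @ 48/5 + 371.134ms (3/5)
7. 6309.278ms @ 51/5 + 371.134ms (3/5)
8. 6680.412ms @ 54/5 + 371.134ms (3/5)
9. 7051.546ms @ 57/5 + 371.134ms (3/5)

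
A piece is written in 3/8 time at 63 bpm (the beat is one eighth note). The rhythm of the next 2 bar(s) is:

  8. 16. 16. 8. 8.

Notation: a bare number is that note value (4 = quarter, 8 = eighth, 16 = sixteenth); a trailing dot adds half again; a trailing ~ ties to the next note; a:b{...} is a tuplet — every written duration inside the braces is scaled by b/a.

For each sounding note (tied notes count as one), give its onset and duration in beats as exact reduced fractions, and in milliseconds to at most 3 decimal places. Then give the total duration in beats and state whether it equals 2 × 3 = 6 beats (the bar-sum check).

1) 0.0ms=0b +1428.571ms=3/2b
2) 1428.571ms=3/2b +714.286ms=3/4b
3) 2142.857ms=9/4b +714.286ms=3/4b
4) 2857.143ms=3b +1428.571ms=3/2b
5) 4285.714ms=9/2b +1428.571ms=3/2b
Σ=6b of 6 (63bpm 3/8) — PASS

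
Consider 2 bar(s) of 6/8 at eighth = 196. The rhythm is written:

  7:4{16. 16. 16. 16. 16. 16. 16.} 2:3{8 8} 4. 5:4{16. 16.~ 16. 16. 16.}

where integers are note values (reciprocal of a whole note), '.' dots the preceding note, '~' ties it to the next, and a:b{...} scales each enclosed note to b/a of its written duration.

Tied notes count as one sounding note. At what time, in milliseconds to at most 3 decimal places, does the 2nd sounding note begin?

1. 0.0ms @ 0 + 131.195ms (3/7)
2. 131.195ms @ 3/7 + 131.195ms (3/7)
3. 262.391ms @ 6/7 + 131.195ms (3/7)
4. 393.586ms @ 9/7 + 131.195ms (3/7)
5. 524.781ms @ 12/7 + 131.195ms (3/7)
6. 655.977ms @ 15/7 + 131.195ms (3/7)
7. 787.172ms @ 18/7 + 131.195ms (3/7)
8. 918.367ms @ 3 + 459.184ms (3/2)
9. 1377.551ms @ 9/2 + 459.184ms (3/2)
10. 1836.735ms @ 6 + 918.367ms (3)
11. 2755.102ms @ 9 + 183.673ms (3/5)
12. 2938.776ms @ 48/5 + 367.347ms (6/5)
13. 3306.122ms @ 54/5 + 183.673ms (3/5)
14. 3489.796ms @ 57/5 + 183.673ms (3/5)

note 2 onset = 3/7b = 131.195ms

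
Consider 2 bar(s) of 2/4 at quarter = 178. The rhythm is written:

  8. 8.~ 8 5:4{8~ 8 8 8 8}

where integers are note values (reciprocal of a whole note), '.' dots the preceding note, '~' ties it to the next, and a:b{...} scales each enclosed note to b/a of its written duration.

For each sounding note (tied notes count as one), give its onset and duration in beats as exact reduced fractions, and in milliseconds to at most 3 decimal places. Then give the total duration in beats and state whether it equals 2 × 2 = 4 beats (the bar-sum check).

1) 0.0ms=0b +252.809ms=3/4b
2) 252.809ms=3/4b +421.348ms=5/4b
3) 674.157ms=2b +269.663ms=4/5b
4) 943.82ms=14/5b +134.831ms=2/5b
5) 1078.652ms=16/5b +134.831ms=2/5b
6) 1213.483ms=18/5b +134.831ms=2/5b
Σ=4b of 4 (178bpm 2/4) — PASS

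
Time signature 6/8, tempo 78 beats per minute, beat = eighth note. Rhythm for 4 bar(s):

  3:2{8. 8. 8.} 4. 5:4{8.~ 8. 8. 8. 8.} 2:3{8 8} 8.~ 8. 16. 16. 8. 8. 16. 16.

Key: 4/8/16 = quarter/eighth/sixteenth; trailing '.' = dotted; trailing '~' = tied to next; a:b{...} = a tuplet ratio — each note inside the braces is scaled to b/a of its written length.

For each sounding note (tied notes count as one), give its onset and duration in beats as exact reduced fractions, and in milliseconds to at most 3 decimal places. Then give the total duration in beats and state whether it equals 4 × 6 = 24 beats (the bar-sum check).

1) 0.0ms=0b +769.231ms=1b
2) 769.231ms=1b +769.231ms=1b
3) 1538.462ms=2b +769.231ms=1b
4) 2307.692ms=3b +2307.692ms=3b
5) 4615.385ms=6b +1846.154ms=12/5b
6) 6461.538ms=42/5b +923.077ms=6/5b
7) 7384.615ms=48/5b +923.077ms=6/5b
8) 8307.692ms=54/5b +923.077ms=6/5b
9) 9230.769ms=12b +1153.846ms=3/2b
10) 10384.615ms=27/2b +1153.846ms=3/2b
11) 11538.462ms=15b +2307.692ms=3b
12) 13846.154ms=18b +576.923ms=3/4b
13) 14423.077ms=75/4b +576.923ms=3/4b
14) 15000.0ms=39/2b +1153.846ms=3/2b
15) 16153.846ms=21b +1153.846ms=3/2b
16) 17307.692ms=45/2b +576.923ms=3/4b
17) 17884.615ms=93/4b +576.923ms=3/4b
Σ=24b of 24 (78bpm 6/8) — PASS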